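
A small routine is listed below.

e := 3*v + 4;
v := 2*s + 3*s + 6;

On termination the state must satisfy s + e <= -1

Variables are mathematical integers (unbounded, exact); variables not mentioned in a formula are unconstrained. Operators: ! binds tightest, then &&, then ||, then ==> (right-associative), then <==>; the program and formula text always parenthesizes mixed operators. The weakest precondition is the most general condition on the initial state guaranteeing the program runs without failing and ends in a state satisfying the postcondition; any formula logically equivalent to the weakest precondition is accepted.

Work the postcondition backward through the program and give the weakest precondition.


Working backward. After the program, the postcondition s + e <= -1 must hold; in canonical form it is e + s <= -1.
Before v := 2*s + 3*s + 6: e + s <= -1
Before e := 3*v + 4: s + 3*v <= -5
Answer: WP = s + 3*v <= -5


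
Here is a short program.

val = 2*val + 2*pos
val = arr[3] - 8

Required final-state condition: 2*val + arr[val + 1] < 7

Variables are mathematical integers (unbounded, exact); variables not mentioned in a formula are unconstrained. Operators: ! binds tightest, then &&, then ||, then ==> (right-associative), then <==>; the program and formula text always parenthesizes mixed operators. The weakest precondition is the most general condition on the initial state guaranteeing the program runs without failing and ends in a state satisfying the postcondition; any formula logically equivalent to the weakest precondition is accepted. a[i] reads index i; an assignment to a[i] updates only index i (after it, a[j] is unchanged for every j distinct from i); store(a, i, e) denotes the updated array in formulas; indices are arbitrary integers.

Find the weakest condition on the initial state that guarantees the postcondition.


Working backward. After the program, the postcondition 2*val + arr[val + 1] < 7 must hold; in canonical form it is arr[val + 1] + 2*val < 7.
Before val := arr[3] - 8: 2*arr[3] + arr[arr[3] - 7] < 23
Before val := 2*val + 2*pos: 2*arr[3] + arr[arr[3] - 7] < 23
Answer: WP = 2*arr[3] + arr[arr[3] - 7] < 23


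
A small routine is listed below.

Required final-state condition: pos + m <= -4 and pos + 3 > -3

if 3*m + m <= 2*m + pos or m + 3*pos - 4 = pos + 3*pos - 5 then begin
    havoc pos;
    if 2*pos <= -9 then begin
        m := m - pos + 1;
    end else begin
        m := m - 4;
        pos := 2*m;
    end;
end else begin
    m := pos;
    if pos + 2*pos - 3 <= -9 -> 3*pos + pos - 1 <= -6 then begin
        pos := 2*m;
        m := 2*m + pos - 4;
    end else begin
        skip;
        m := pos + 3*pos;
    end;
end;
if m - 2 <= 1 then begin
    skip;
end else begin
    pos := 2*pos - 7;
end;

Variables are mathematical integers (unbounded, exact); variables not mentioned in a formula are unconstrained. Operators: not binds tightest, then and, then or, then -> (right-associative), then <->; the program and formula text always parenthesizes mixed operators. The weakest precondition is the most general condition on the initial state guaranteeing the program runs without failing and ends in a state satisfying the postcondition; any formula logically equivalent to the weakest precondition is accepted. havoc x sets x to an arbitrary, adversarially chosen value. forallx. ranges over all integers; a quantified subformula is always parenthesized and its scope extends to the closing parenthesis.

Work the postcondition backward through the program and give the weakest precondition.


Working backward. After the program, the postcondition pos + m <= -4 and pos + 3 > -3 must hold; in canonical form it is m + pos <= -4 and pos > -6.
Then branch requires m + pos <= -4 and pos > -6; else branch requires m + 2*pos <= 3 and 2*pos > 1.
Before the if: (m <= 3 -> (m + pos <= -4 and pos > -6)) and ((not (m <= 3)) -> (m + 2*pos <= 3 and 2*pos > 1))
Then branch requires forall pos_1. ((2*pos_1 <= -9 -> ((m <= pos_1 + 2 -> (m <= -5 and pos_1 > -6)) and ((not (m <= pos_1 + 2)) -> (m + pos_1 <= 2 and 2*pos_1 > 1)))) and ((not (2*pos_1 <= -9)) -> ((m <= 7 -> (3*m <= 8 and 2*m > 2)) and ((not (m <= 7)) -> (5*m <= 23 and 4*m > 17))))); else branch requires ((3*pos <= -6 -> 4*pos <= -5) -> ((4*pos <= 7 -> (6*pos <= 0 and 2*pos > -6)) and ((not (4*pos <= 7)) -> (8*pos <= 7 and 4*pos > 1)))) and ((not (3*pos <= -6 -> 4*pos <= -5)) -> ((4*pos <= 3 -> (5*pos <= -4 and pos > -6)) and ((not (4*pos <= 3)) -> (6*pos <= 3 and 2*pos > 1)))).
Before the if: ((2*m <= pos or m = pos - 1) -> (forall pos_1. ((2*pos_1 <= -9 -> ((m <= pos_1 + 2 -> (m <= -5 and pos_1 > -6)) and ((not (m <= pos_1 + 2)) -> (m + pos_1 <= 2 and 2*pos_1 > 1)))) and ((not (2*pos_1 <= -9)) -> ((m <= 7 -> (3*m <= 8 and 2*m > 2)) and ((not (m <= 7)) -> (5*m <= 23 and 4*m > 17))))))) and ((not (2*m <= pos or m = pos - 1)) -> (((3*pos <= -6 -> 4*pos <= -5) -> ((4*pos <= 7 -> (6*pos <= 0 and 2*pos > -6)) and ((not (4*pos <= 7)) -> (8*pos <= 7 and 4*pos > 1)))) and ((not (3*pos <= -6 -> 4*pos <= -5)) -> ((4*pos <= 3 -> (5*pos <= -4 and pos > -6)) and ((not (4*pos <= 3)) -> (6*pos <= 3 and 2*pos > 1))))))
Answer: WP = ((2*m <= pos or m = pos - 1) -> (forall pos_1. ((2*pos_1 <= -9 -> ((m <= pos_1 + 2 -> (m <= -5 and pos_1 > -6)) and ((not (m <= pos_1 + 2)) -> (m + pos_1 <= 2 and 2*pos_1 > 1)))) and ((not (2*pos_1 <= -9)) -> ((m <= 7 -> (3*m <= 8 and 2*m > 2)) and ((not (m <= 7)) -> (5*m <= 23 and 4*m > 17))))))) and ((not (2*m <= pos or m = pos - 1)) -> (((3*pos <= -6 -> 4*pos <= -5) -> ((4*pos <= 7 -> (6*pos <= 0 and 2*pos > -6)) and ((not (4*pos <= 7)) -> (8*pos <= 7 and 4*pos > 1)))) and ((not (3*pos <= -6 -> 4*pos <= -5)) -> ((4*pos <= 3 -> (5*pos <= -4 and pos > -6)) and ((not (4*pos <= 3)) -> (6*pos <= 3 and 2*pos > 1))))))


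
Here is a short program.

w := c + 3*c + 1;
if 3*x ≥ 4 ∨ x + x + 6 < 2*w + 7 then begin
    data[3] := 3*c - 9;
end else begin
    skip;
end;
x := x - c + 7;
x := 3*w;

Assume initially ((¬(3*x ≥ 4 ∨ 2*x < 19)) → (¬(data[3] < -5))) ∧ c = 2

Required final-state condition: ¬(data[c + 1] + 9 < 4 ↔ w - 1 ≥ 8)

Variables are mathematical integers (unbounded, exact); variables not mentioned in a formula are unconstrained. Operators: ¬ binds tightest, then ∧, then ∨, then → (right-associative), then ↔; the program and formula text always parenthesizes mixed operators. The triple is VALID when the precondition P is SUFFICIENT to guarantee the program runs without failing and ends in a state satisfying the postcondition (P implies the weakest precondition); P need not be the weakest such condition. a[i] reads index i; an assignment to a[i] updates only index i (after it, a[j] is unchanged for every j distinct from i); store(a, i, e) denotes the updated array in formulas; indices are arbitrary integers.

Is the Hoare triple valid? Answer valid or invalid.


Working backward. After the program, the postcondition ¬(data[c + 1] + 9 < 4 ↔ w - 1 ≥ 8) must hold; in canonical form it is ¬(data[c + 1] < -5 ↔ w ≥ 9).
Before x := 3*w: ¬(data[c + 1] < -5 ↔ w ≥ 9)
Before x := x - c + 7: ¬(data[c + 1] < -5 ↔ w ≥ 9)
Then branch requires ¬(store(data, 3, 3*c - 9)[c + 1] < -5 ↔ w ≥ 9); else branch requires ¬(data[c + 1] < -5 ↔ w ≥ 9).
Before the if: ((3*x ≥ 4 ∨ 2*x < 2*w + 1) → (¬(store(data, 3, 3*c - 9)[c + 1] < -5 ↔ w ≥ 9))) ∧ ((¬(3*x ≥ 4 ∨ 2*x < 2*w + 1)) → (¬(data[c + 1] < -5 ↔ w ≥ 9)))
Before w := c + 3*c + 1: ((3*x ≥ 4 ∨ 2*x < 8*c + 3) → (¬(store(data, 3, 3*c - 9)[c + 1] < -5 ↔ 4*c ≥ 8))) ∧ ((¬(3*x ≥ 4 ∨ 2*x < 8*c + 3)) → (¬(data[c + 1] < -5 ↔ 4*c ≥ 8)))
The weakest precondition is ((3*x ≥ 4 ∨ 2*x < 8*c + 3) → (¬(store(data, 3, 3*c - 9)[c + 1] < -5 ↔ 4*c ≥ 8))) ∧ ((¬(3*x ≥ 4 ∨ 2*x < 8*c + 3)) → (¬(data[c + 1] < -5 ↔ 4*c ≥ 8))).
Check whether ((¬(3*x ≥ 4 ∨ 2*x < 19)) → (¬(data[3] < -5))) ∧ c = 2 implies it.
Every state satisfying the precondition satisfies the weakest precondition: the implication holds.
Answer: valid


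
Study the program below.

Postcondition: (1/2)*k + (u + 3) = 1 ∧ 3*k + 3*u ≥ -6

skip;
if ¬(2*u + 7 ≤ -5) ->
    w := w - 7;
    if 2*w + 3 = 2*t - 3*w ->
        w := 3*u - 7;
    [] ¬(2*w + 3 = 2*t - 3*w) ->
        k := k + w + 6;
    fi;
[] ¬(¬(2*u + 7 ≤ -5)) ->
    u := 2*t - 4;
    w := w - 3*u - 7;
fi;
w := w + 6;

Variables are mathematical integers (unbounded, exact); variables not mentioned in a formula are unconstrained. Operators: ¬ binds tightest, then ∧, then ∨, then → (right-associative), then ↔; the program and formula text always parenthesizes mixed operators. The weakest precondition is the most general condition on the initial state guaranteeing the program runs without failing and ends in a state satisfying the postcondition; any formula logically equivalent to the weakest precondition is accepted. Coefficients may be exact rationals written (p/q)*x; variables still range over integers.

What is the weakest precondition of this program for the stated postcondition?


Working backward. After the program, the postcondition (1/2)*k + (u + 3) = 1 ∧ 3*k + 3*u ≥ -6 must hold; in canonical form it is (1/2)*k + u = -2 ∧ 3*k + 3*u ≥ -6.
Before w := w + 6: (1/2)*k + u = -2 ∧ 3*k + 3*u ≥ -6
Then branch requires (5*w = 2*t + 32 → ((1/2)*k + u = -2 ∧ 3*k + 3*u ≥ -6)) ∧ ((¬(5*w = 2*t + 32)) → ((1/2)*k + u + (1/2)*w = -3/2 ∧ 3*k + 3*u + 3*w ≥ -3)); else branch requires (1/2)*k + 2*t = 2 ∧ 3*k + 6*t ≥ 6.
Before the if: ((¬(2*u ≤ -12)) → ((5*w = 2*t + 32 → ((1/2)*k + u = -2 ∧ 3*k + 3*u ≥ -6)) ∧ ((¬(5*w = 2*t + 32)) → ((1/2)*k + u + (1/2)*w = -3/2 ∧ 3*k + 3*u + 3*w ≥ -3)))) ∧ (2*u ≤ -12 → ((1/2)*k + 2*t = 2 ∧ 3*k + 6*t ≥ 6))
Before skip: ((¬(2*u ≤ -12)) → ((5*w = 2*t + 32 → ((1/2)*k + u = -2 ∧ 3*k + 3*u ≥ -6)) ∧ ((¬(5*w = 2*t + 32)) → ((1/2)*k + u + (1/2)*w = -3/2 ∧ 3*k + 3*u + 3*w ≥ -3)))) ∧ (2*u ≤ -12 → ((1/2)*k + 2*t = 2 ∧ 3*k + 6*t ≥ 6))
Answer: WP = ((¬(2*u ≤ -12)) → ((5*w = 2*t + 32 → ((1/2)*k + u = -2 ∧ 3*k + 3*u ≥ -6)) ∧ ((¬(5*w = 2*t + 32)) → ((1/2)*k + u + (1/2)*w = -3/2 ∧ 3*k + 3*u + 3*w ≥ -3)))) ∧ (2*u ≤ -12 → ((1/2)*k + 2*t = 2 ∧ 3*k + 6*t ≥ 6))


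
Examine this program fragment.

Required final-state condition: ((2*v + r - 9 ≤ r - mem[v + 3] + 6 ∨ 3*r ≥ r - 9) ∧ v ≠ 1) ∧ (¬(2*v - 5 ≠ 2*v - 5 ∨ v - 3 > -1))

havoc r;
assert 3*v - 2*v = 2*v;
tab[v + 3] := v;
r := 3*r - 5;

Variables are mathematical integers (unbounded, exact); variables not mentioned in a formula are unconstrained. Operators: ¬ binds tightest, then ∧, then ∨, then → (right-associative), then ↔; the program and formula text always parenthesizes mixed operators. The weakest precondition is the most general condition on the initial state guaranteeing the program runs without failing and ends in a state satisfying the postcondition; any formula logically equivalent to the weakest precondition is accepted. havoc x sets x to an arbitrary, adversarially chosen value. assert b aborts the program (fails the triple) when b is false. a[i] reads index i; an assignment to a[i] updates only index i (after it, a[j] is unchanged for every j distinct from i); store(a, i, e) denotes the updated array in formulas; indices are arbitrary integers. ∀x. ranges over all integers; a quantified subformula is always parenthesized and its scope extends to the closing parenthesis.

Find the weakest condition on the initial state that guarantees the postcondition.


Working backward. After the program, the postcondition ((2*v + r - 9 ≤ r - mem[v + 3] + 6 ∨ 3*r ≥ r - 9) ∧ v ≠ 1) ∧ (¬(2*v - 5 ≠ 2*v - 5 ∨ v - 3 > -1)) must hold; in canonical form it is (mem[v + 3] + 2*v ≤ 15 ∨ 2*r ≥ -9) ∧ v ≠ 1 ∧ (¬(v > 2)).
Before r := 3*r - 5: (mem[v + 3] + 2*v ≤ 15 ∨ 6*r ≥ 1) ∧ v ≠ 1 ∧ (¬(v > 2))
Before tab[v + 3] := v: (mem[v + 3] + 2*v ≤ 15 ∨ 6*r ≥ 1) ∧ v ≠ 1 ∧ (¬(v > 2))
Before assert 3*v - 2*v = 2*v: v = 0 ∧ (mem[v + 3] + 2*v ≤ 15 ∨ 6*r ≥ 1) ∧ v ≠ 1 ∧ (¬(v > 2))
Before havoc r: ∀r_1. (v = 0 ∧ (mem[v + 3] + 2*v ≤ 15 ∨ 6*r_1 ≥ 1) ∧ v ≠ 1 ∧ (¬(v > 2)))
Answer: WP = ∀r_1. (v = 0 ∧ (mem[v + 3] + 2*v ≤ 15 ∨ 6*r_1 ≥ 1) ∧ v ≠ 1 ∧ (¬(v > 2)))


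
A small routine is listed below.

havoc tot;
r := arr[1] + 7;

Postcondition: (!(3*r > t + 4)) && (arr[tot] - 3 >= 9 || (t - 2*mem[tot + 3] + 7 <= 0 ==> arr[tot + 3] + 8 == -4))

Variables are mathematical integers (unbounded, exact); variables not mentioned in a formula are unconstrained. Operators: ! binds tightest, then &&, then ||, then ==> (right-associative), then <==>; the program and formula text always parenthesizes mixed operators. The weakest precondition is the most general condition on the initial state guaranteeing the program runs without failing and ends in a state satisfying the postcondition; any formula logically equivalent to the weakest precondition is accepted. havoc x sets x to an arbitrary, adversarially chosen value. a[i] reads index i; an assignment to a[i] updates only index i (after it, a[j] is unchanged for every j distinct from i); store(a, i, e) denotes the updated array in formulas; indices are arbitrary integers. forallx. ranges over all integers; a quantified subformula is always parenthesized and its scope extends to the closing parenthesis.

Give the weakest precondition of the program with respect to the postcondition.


Working backward. After the program, the postcondition (!(3*r > t + 4)) && (arr[tot] - 3 >= 9 || (t - 2*mem[tot + 3] + 7 <= 0 ==> arr[tot + 3] + 8 == -4)) must hold; in canonical form it is (!(3*r > t + 4)) && (arr[tot] >= 12 || (t <= 2*mem[tot + 3] - 7 ==> arr[tot + 3] == -12)).
Before r := arr[1] + 7: (!(3*arr[1] > t - 17)) && (arr[tot] >= 12 || (t <= 2*mem[tot + 3] - 7 ==> arr[tot + 3] == -12))
Before havoc tot: forall tot_1. ((!(3*arr[1] > t - 17)) && (arr[tot_1] >= 12 || (t <= 2*mem[tot_1 + 3] - 7 ==> arr[tot_1 + 3] == -12)))
Answer: WP = forall tot_1. ((!(3*arr[1] > t - 17)) && (arr[tot_1] >= 12 || (t <= 2*mem[tot_1 + 3] - 7 ==> arr[tot_1 + 3] == -12)))


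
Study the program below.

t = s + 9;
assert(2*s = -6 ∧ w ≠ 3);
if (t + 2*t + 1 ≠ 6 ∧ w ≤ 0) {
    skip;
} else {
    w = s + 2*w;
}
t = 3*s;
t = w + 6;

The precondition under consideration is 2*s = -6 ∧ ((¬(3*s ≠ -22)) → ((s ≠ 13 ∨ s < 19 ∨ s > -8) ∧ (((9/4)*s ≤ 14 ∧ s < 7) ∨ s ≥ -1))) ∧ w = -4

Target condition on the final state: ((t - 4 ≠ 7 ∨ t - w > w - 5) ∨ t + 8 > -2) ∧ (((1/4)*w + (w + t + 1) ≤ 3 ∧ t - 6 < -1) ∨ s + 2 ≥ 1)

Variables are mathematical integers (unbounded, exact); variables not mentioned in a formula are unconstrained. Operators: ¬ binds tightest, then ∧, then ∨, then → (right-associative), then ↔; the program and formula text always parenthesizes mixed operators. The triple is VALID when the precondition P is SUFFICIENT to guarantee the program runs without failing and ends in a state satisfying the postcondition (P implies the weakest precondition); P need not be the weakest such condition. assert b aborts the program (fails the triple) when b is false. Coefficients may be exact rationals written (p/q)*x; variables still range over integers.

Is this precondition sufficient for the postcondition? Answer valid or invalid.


Working backward. After the program, the postcondition ((t - 4 ≠ 7 ∨ t - w > w - 5) ∨ t + 8 > -2) ∧ (((1/4)*w + (w + t + 1) ≤ 3 ∧ t - 6 < -1) ∨ s + 2 ≥ 1) must hold; in canonical form it is (t ≠ 11 ∨ t > 2*w - 5 ∨ t > -10) ∧ ((t + (5/4)*w ≤ 2 ∧ t < 5) ∨ s ≥ -1).
Before t := w + 6: (w ≠ 5 ∨ w < 11 ∨ w > -16) ∧ (((9/4)*w ≤ -4 ∧ w < -1) ∨ s ≥ -1)
Before t := 3*s: (w ≠ 5 ∨ w < 11 ∨ w > -16) ∧ (((9/4)*w ≤ -4 ∧ w < -1) ∨ s ≥ -1)
Then branch requires (w ≠ 5 ∨ w < 11 ∨ w > -16) ∧ (((9/4)*w ≤ -4 ∧ w < -1) ∨ s ≥ -1); else branch requires (s + 2*w ≠ 5 ∨ s + 2*w < 11 ∨ s + 2*w > -16) ∧ (((9/4)*s + (9/2)*w ≤ -4 ∧ s + 2*w < -1) ∨ s ≥ -1).
Before the if: ((3*t ≠ 5 ∧ w ≤ 0) → ((w ≠ 5 ∨ w < 11 ∨ w > -16) ∧ (((9/4)*w ≤ -4 ∧ w < -1) ∨ s ≥ -1))) ∧ ((¬(3*t ≠ 5 ∧ w ≤ 0)) → ((s + 2*w ≠ 5 ∨ s + 2*w < 11 ∨ s + 2*w > -16) ∧ (((9/4)*s + (9/2)*w ≤ -4 ∧ s + 2*w < -1) ∨ s ≥ -1)))
Before assert 2*s = -6 ∧ w ≠ 3: 2*s = -6 ∧ w ≠ 3 ∧ ((3*t ≠ 5 ∧ w ≤ 0) → ((w ≠ 5 ∨ w < 11 ∨ w > -16) ∧ (((9/4)*w ≤ -4 ∧ w < -1) ∨ s ≥ -1))) ∧ ((¬(3*t ≠ 5 ∧ w ≤ 0)) → ((s + 2*w ≠ 5 ∨ s + 2*w < 11 ∨ s + 2*w > -16) ∧ (((9/4)*s + (9/2)*w ≤ -4 ∧ s + 2*w < -1) ∨ s ≥ -1)))
Before t := s + 9: 2*s = -6 ∧ w ≠ 3 ∧ ((3*s ≠ -22 ∧ w ≤ 0) → ((w ≠ 5 ∨ w < 11 ∨ w > -16) ∧ (((9/4)*w ≤ -4 ∧ w < -1) ∨ s ≥ -1))) ∧ ((¬(3*s ≠ -22 ∧ w ≤ 0)) → ((s + 2*w ≠ 5 ∨ s + 2*w < 11 ∨ s + 2*w > -16) ∧ (((9/4)*s + (9/2)*w ≤ -4 ∧ s + 2*w < -1) ∨ s ≥ -1)))
The weakest precondition is 2*s = -6 ∧ w ≠ 3 ∧ ((3*s ≠ -22 ∧ w ≤ 0) → ((w ≠ 5 ∨ w < 11 ∨ w > -16) ∧ (((9/4)*w ≤ -4 ∧ w < -1) ∨ s ≥ -1))) ∧ ((¬(3*s ≠ -22 ∧ w ≤ 0)) → ((s + 2*w ≠ 5 ∨ s + 2*w < 11 ∨ s + 2*w > -16) ∧ (((9/4)*s + (9/2)*w ≤ -4 ∧ s + 2*w < -1) ∨ s ≥ -1))).
Check whether 2*s = -6 ∧ ((¬(3*s ≠ -22)) → ((s ≠ 13 ∨ s < 19 ∨ s > -8) ∧ (((9/4)*s ≤ 14 ∧ s < 7) ∨ s ≥ -1))) ∧ w = -4 implies it.
Every state satisfying the precondition satisfies the weakest precondition: the implication holds.
Answer: valid


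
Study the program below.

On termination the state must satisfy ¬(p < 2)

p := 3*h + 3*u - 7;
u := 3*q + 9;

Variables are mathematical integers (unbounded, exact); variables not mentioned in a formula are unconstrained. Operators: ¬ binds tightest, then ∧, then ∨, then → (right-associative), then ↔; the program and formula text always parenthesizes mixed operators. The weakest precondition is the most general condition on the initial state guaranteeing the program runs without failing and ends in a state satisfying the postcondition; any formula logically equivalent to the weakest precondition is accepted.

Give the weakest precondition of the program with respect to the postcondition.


Working backward. After the program, ¬(p < 2) must hold.
Before u := 3*q + 9: ¬(p < 2)
Before p := 3*h + 3*u - 7: ¬(3*h + 3*u < 9)
Answer: WP = ¬(3*h + 3*u < 9)


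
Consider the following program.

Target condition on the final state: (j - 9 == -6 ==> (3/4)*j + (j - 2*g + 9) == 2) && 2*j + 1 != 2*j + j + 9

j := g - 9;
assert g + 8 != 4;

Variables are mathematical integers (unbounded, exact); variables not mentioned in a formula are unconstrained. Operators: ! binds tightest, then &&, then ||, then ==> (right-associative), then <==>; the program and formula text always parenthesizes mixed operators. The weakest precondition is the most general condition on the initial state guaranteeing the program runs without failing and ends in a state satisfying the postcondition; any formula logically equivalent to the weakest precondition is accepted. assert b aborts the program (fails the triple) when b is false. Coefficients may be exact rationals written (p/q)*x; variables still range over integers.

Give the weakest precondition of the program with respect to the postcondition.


Working backward. After the program, the postcondition (j - 9 == -6 ==> (3/4)*j + (j - 2*g + 9) == 2) && 2*j + 1 != 2*j + j + 9 must hold; in canonical form it is (j == 3 ==> (7/4)*j == 2*g - 7) && j != -8.
Before assert g + 8 != 4: g != -4 && (j == 3 ==> (7/4)*j == 2*g - 7) && j != -8
Before j := g - 9: g != -4 && (g == 12 ==> (1/4)*g == -35/4) && g != 1
Answer: WP = g != -4 && (g == 12 ==> (1/4)*g == -35/4) && g != 1


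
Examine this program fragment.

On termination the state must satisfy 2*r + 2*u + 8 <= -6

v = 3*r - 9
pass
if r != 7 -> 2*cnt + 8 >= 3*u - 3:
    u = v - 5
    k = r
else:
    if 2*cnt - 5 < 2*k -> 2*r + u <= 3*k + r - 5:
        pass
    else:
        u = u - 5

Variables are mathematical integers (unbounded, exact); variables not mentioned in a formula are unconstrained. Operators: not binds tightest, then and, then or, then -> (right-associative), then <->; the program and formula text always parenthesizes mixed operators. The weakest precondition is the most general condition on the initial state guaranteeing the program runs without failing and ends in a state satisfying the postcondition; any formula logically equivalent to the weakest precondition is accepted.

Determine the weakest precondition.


Working backward. After the program, the postcondition 2*r + 2*u + 8 <= -6 must hold; in canonical form it is 2*r + 2*u <= -14.
Then branch requires 2*r + 2*v <= -4; else branch requires ((2*cnt < 2*k + 5 -> r + u <= 3*k - 5) -> 2*r + 2*u <= -14) and ((not (2*cnt < 2*k + 5 -> r + u <= 3*k - 5)) -> 2*r + 2*u <= -4).
Before the if: ((r != 7 -> 2*cnt >= 3*u - 11) -> 2*r + 2*v <= -4) and ((not (r != 7 -> 2*cnt >= 3*u - 11)) -> (((2*cnt < 2*k + 5 -> r + u <= 3*k - 5) -> 2*r + 2*u <= -14) and ((not (2*cnt < 2*k + 5 -> r + u <= 3*k - 5)) -> 2*r + 2*u <= -4)))
Before skip: ((r != 7 -> 2*cnt >= 3*u - 11) -> 2*r + 2*v <= -4) and ((not (r != 7 -> 2*cnt >= 3*u - 11)) -> (((2*cnt < 2*k + 5 -> r + u <= 3*k - 5) -> 2*r + 2*u <= -14) and ((not (2*cnt < 2*k + 5 -> r + u <= 3*k - 5)) -> 2*r + 2*u <= -4)))
Before v := 3*r - 9: ((r != 7 -> 2*cnt >= 3*u - 11) -> 8*r <= 14) and ((not (r != 7 -> 2*cnt >= 3*u - 11)) -> (((2*cnt < 2*k + 5 -> r + u <= 3*k - 5) -> 2*r + 2*u <= -14) and ((not (2*cnt < 2*k + 5 -> r + u <= 3*k - 5)) -> 2*r + 2*u <= -4)))
Answer: WP = ((r != 7 -> 2*cnt >= 3*u - 11) -> 8*r <= 14) and ((not (r != 7 -> 2*cnt >= 3*u - 11)) -> (((2*cnt < 2*k + 5 -> r + u <= 3*k - 5) -> 2*r + 2*u <= -14) and ((not (2*cnt < 2*k + 5 -> r + u <= 3*k - 5)) -> 2*r + 2*u <= -4)))


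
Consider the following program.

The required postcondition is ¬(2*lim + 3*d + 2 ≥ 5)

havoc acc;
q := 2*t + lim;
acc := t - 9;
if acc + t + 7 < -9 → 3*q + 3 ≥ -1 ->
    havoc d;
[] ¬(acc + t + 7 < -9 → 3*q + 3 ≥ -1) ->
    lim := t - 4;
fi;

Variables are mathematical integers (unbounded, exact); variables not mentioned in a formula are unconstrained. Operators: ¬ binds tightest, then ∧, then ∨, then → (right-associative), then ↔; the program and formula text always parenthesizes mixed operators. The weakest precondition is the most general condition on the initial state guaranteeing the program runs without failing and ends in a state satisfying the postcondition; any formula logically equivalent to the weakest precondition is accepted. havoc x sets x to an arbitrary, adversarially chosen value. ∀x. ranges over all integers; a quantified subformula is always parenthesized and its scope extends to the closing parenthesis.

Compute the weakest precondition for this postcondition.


Working backward. After the program, the postcondition ¬(2*lim + 3*d + 2 ≥ 5) must hold; in canonical form it is ¬(3*d + 2*lim ≥ 3).
Then branch requires ∀d_1. (¬(3*d_1 + 2*lim ≥ 3)); else branch requires ¬(3*d + 2*t ≥ 11).
Before the if: ((acc + t < -16 → 3*q ≥ -4) → (∀d_1. (¬(3*d_1 + 2*lim ≥ 3)))) ∧ ((¬(acc + t < -16 → 3*q ≥ -4)) → (¬(3*d + 2*t ≥ 11)))
Before acc := t - 9: ((2*t < -7 → 3*q ≥ -4) → (∀d_1. (¬(3*d_1 + 2*lim ≥ 3)))) ∧ ((¬(2*t < -7 → 3*q ≥ -4)) → (¬(3*d + 2*t ≥ 11)))
Before q := 2*t + lim: ((2*t < -7 → 3*lim + 6*t ≥ -4) → (∀d_1. (¬(3*d_1 + 2*lim ≥ 3)))) ∧ ((¬(2*t < -7 → 3*lim + 6*t ≥ -4)) → (¬(3*d + 2*t ≥ 11)))
Before havoc acc: ((2*t < -7 → 3*lim + 6*t ≥ -4) → (∀d_1. (¬(3*d_1 + 2*lim ≥ 3)))) ∧ ((¬(2*t < -7 → 3*lim + 6*t ≥ -4)) → (¬(3*d + 2*t ≥ 11)))
Answer: WP = ((2*t < -7 → 3*lim + 6*t ≥ -4) → (∀d_1. (¬(3*d_1 + 2*lim ≥ 3)))) ∧ ((¬(2*t < -7 → 3*lim + 6*t ≥ -4)) → (¬(3*d + 2*t ≥ 11)))


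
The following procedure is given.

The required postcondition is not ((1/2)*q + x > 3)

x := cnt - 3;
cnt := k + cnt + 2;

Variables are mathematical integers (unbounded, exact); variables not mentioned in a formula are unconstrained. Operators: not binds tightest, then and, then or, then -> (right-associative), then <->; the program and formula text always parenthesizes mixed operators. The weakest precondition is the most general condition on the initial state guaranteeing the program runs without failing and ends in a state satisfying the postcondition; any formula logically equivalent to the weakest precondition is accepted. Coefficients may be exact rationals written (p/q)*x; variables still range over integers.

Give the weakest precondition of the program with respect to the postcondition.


Working backward. After the program, not ((1/2)*q + x > 3) must hold.
Before cnt := k + cnt + 2: not ((1/2)*q + x > 3)
Before x := cnt - 3: not (cnt + (1/2)*q > 6)
Answer: WP = not (cnt + (1/2)*q > 6)


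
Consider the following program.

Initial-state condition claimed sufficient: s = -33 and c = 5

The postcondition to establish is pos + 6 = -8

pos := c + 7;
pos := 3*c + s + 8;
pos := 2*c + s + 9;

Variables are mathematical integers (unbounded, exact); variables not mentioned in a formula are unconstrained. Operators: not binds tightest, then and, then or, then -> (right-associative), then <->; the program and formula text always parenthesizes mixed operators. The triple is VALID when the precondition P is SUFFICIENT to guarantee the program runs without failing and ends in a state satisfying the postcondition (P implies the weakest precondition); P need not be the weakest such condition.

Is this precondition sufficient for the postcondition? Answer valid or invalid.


Working backward. After the program, the postcondition pos + 6 = -8 must hold; in canonical form it is pos = -14.
Before pos := 2*c + s + 9: 2*c + s = -23
Before pos := 3*c + s + 8: 2*c + s = -23
Before pos := c + 7: 2*c + s = -23
The weakest precondition is 2*c + s = -23.
Check whether s = -33 and c = 5 implies it.
Every state satisfying the precondition satisfies the weakest precondition: the implication holds.
Answer: valid


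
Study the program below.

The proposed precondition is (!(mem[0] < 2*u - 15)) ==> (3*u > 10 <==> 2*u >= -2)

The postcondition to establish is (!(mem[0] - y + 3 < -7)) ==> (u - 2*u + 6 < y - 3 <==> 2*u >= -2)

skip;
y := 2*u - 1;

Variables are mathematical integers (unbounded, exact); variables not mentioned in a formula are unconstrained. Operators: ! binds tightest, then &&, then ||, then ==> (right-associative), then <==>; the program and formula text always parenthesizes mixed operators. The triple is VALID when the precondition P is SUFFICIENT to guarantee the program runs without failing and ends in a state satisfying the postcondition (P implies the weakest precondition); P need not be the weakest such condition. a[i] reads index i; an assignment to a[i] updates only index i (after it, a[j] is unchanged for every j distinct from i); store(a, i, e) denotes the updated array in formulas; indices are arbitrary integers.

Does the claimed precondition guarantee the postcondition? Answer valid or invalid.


Working backward. After the program, the postcondition (!(mem[0] - y + 3 < -7)) ==> (u - 2*u + 6 < y - 3 <==> 2*u >= -2) must hold; in canonical form it is (!(mem[0] < y - 10)) ==> (u + y > 9 <==> 2*u >= -2).
Before y := 2*u - 1: (!(mem[0] < 2*u - 11)) ==> (3*u > 10 <==> 2*u >= -2)
Before skip: (!(mem[0] < 2*u - 11)) ==> (3*u > 10 <==> 2*u >= -2)
The weakest precondition is (!(mem[0] < 2*u - 11)) ==> (3*u > 10 <==> 2*u >= -2).
Check whether (!(mem[0] < 2*u - 15)) ==> (3*u > 10 <==> 2*u >= -2) implies it.
Every state satisfying the precondition satisfies the weakest precondition: the implication holds.
Answer: valid


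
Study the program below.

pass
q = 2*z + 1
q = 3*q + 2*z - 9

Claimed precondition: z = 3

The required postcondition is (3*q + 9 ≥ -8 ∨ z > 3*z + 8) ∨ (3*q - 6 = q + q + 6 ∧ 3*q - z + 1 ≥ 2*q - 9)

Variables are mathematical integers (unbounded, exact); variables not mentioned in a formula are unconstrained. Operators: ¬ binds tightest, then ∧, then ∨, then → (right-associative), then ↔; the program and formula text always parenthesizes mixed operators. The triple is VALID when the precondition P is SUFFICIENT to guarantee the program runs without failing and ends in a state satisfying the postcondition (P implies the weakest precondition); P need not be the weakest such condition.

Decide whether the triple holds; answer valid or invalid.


Working backward. After the program, the postcondition (3*q + 9 ≥ -8 ∨ z > 3*z + 8) ∨ (3*q - 6 = q + q + 6 ∧ 3*q - z + 1 ≥ 2*q - 9) must hold; in canonical form it is 3*q ≥ -17 ∨ 2*z < -8 ∨ (q = 12 ∧ q ≥ z - 10).
Before q := 3*q + 2*z - 9: 9*q + 6*z ≥ 10 ∨ 2*z < -8 ∨ (3*q + 2*z = 21 ∧ 3*q + z ≥ -1)
Before q := 2*z + 1: 24*z ≥ 1 ∨ 2*z < -8 ∨ (8*z = 18 ∧ 7*z ≥ -4)
Before skip: 24*z ≥ 1 ∨ 2*z < -8 ∨ (8*z = 18 ∧ 7*z ≥ -4)
The weakest precondition is 24*z ≥ 1 ∨ 2*z < -8 ∨ (8*z = 18 ∧ 7*z ≥ -4).
Check whether z = 3 implies it.
Every state satisfying the precondition satisfies the weakest precondition: the implication holds.
Answer: valid


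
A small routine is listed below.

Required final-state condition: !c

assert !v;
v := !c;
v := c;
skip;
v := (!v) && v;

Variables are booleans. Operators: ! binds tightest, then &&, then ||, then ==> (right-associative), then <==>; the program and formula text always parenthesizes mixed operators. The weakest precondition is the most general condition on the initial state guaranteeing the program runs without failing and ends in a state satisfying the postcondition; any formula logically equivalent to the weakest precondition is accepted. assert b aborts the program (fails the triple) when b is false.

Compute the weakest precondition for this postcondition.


Working backward. After the program, !c must hold.
Before v := (!v) && v: !c
Before skip: !c
Before v := c: !c
Before v := !c: !c
Before assert !v: (!v) && (!c)
Answer: WP = (!v) && (!c)


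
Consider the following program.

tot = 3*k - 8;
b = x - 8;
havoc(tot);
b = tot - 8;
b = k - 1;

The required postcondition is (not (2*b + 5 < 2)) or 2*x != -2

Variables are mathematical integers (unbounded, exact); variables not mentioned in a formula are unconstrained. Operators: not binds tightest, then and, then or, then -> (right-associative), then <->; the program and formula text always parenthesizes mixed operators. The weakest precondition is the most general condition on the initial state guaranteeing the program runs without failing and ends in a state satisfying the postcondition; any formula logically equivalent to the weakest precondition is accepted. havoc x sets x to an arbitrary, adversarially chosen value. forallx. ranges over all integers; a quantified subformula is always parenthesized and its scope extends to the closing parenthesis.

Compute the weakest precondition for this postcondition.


Working backward. After the program, the postcondition (not (2*b + 5 < 2)) or 2*x != -2 must hold; in canonical form it is (not (2*b < -3)) or 2*x != -2.
Before b := k - 1: (not (2*k < -1)) or 2*x != -2
Before b := tot - 8: (not (2*k < -1)) or 2*x != -2
Before havoc tot: (not (2*k < -1)) or 2*x != -2
Before b := x - 8: (not (2*k < -1)) or 2*x != -2
Before tot := 3*k - 8: (not (2*k < -1)) or 2*x != -2
Answer: WP = (not (2*k < -1)) or 2*x != -2


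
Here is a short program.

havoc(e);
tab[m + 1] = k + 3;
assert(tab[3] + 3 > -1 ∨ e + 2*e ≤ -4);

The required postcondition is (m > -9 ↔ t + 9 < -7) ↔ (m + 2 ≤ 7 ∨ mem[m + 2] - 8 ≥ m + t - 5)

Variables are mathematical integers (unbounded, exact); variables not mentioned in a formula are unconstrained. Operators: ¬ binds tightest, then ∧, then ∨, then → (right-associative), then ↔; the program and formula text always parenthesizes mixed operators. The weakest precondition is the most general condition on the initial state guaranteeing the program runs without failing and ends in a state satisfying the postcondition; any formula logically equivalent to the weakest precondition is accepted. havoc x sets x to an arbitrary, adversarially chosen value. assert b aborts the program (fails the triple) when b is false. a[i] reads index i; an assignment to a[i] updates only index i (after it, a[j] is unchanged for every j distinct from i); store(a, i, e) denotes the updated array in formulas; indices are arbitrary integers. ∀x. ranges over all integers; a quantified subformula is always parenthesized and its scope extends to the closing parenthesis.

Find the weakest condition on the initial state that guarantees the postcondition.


Working backward. After the program, the postcondition (m > -9 ↔ t + 9 < -7) ↔ (m + 2 ≤ 7 ∨ mem[m + 2] - 8 ≥ m + t - 5) must hold; in canonical form it is (m > -9 ↔ t < -16) ↔ (m ≤ 5 ∨ mem[m + 2] ≥ m + t + 3).
Before assert tab[3] + 3 > -1 ∨ e + 2*e ≤ -4: (tab[3] > -4 ∨ 3*e ≤ -4) ∧ ((m > -9 ↔ t < -16) ↔ (m ≤ 5 ∨ mem[m + 2] ≥ m + t + 3))
Before tab[m + 1] := k + 3: (store(tab, m + 1, k + 3)[3] > -4 ∨ 3*e ≤ -4) ∧ ((m > -9 ↔ t < -16) ↔ (m ≤ 5 ∨ mem[m + 2] ≥ m + t + 3))
Before havoc e: ∀e_1. ((store(tab, m + 1, k + 3)[3] > -4 ∨ 3*e_1 ≤ -4) ∧ ((m > -9 ↔ t < -16) ↔ (m ≤ 5 ∨ mem[m + 2] ≥ m + t + 3)))
Answer: WP = ∀e_1. ((store(tab, m + 1, k + 3)[3] > -4 ∨ 3*e_1 ≤ -4) ∧ ((m > -9 ↔ t < -16) ↔ (m ≤ 5 ∨ mem[m + 2] ≥ m + t + 3)))


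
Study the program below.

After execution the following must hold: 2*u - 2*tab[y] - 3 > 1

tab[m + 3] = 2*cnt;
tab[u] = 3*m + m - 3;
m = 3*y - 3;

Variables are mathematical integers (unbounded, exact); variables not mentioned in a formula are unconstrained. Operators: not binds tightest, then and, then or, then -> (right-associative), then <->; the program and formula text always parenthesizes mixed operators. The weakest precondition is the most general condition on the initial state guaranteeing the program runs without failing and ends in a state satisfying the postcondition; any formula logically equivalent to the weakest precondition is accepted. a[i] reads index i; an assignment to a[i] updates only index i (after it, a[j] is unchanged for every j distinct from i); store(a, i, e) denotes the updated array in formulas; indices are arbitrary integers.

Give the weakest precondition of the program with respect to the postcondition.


Working backward. After the program, the postcondition 2*u - 2*tab[y] - 3 > 1 must hold; in canonical form it is 2*u > 2*tab[y] + 4.
Before m := 3*y - 3: 2*u > 2*tab[y] + 4
Before tab[u] := 3*m + m - 3: 2*u > 2*store(tab, u, 4*m - 3)[y] + 4
Before tab[m + 3] := 2*cnt: 2*u > 2*store(store(tab, m + 3, 2*cnt), u, 4*m - 3)[y] + 4
Answer: WP = 2*u > 2*store(store(tab, m + 3, 2*cnt), u, 4*m - 3)[y] + 4


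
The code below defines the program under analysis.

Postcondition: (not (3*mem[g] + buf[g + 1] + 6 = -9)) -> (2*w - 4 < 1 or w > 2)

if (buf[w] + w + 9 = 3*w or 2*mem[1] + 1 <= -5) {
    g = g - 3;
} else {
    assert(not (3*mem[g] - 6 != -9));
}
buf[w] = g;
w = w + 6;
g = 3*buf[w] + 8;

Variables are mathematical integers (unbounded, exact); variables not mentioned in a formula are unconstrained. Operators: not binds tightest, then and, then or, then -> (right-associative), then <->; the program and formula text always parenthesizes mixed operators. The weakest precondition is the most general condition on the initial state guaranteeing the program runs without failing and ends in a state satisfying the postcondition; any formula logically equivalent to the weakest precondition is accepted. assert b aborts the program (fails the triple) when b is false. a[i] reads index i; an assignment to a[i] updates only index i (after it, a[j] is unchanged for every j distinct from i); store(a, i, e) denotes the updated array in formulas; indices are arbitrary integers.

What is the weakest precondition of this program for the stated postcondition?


Working backward. After the program, the postcondition (not (3*mem[g] + buf[g + 1] + 6 = -9)) -> (2*w - 4 < 1 or w > 2) must hold; in canonical form it is (not (buf[g + 1] + 3*mem[g] = -15)) -> (2*w < 5 or w > 2).
Before g := 3*buf[w] + 8: (not (buf[3*buf[w] + 9] + 3*mem[3*buf[w] + 8] = -15)) -> (2*w < 5 or w > 2)
Before w := w + 6: (not (buf[3*buf[w + 6] + 9] + 3*mem[3*buf[w + 6] + 8] = -15)) -> (2*w < -7 or w > -4)
Before buf[w] := g: (not (3*mem[3*store(buf, w, g)[w + 6] + 8] + store(buf, w, g)[3*store(buf, w, g)[w + 6] + 9] = -15)) -> (2*w < -7 or w > -4)
Then branch requires (not (3*mem[3*store(buf, w, g - 3)[w + 6] + 8] + store(buf, w, g - 3)[3*store(buf, w, g - 3)[w + 6] + 9] = -15)) -> (2*w < -7 or w > -4); else branch requires (not (3*mem[g] != -3)) and ((not (3*mem[3*store(buf, w, g)[w + 6] + 8] + store(buf, w, g)[3*store(buf, w, g)[w + 6] + 9] = -15)) -> (2*w < -7 or w > -4)).
Before the if: ((buf[w] = 2*w - 9 or 2*mem[1] <= -6) -> ((not (3*mem[3*store(buf, w, g - 3)[w + 6] + 8] + store(buf, w, g - 3)[3*store(buf, w, g - 3)[w + 6] + 9] = -15)) -> (2*w < -7 or w > -4))) and ((not (buf[w] = 2*w - 9 or 2*mem[1] <= -6)) -> ((not (3*mem[g] != -3)) and ((not (3*mem[3*store(buf, w, g)[w + 6] + 8] + store(buf, w, g)[3*store(buf, w, g)[w + 6] + 9] = -15)) -> (2*w < -7 or w > -4))))
Answer: WP = ((buf[w] = 2*w - 9 or 2*mem[1] <= -6) -> ((not (3*mem[3*store(buf, w, g - 3)[w + 6] + 8] + store(buf, w, g - 3)[3*store(buf, w, g - 3)[w + 6] + 9] = -15)) -> (2*w < -7 or w > -4))) and ((not (buf[w] = 2*w - 9 or 2*mem[1] <= -6)) -> ((not (3*mem[g] != -3)) and ((not (3*mem[3*store(buf, w, g)[w + 6] + 8] + store(buf, w, g)[3*store(buf, w, g)[w + 6] + 9] = -15)) -> (2*w < -7 or w > -4))))


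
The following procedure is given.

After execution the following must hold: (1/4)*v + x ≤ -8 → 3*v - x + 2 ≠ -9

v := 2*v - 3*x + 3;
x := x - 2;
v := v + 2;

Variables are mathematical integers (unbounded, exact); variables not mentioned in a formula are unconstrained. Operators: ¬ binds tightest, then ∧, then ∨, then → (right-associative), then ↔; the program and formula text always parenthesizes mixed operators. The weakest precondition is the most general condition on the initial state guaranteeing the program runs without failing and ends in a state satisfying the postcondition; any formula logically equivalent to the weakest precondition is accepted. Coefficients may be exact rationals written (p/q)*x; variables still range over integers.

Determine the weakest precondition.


Working backward. After the program, the postcondition (1/4)*v + x ≤ -8 → 3*v - x + 2 ≠ -9 must hold; in canonical form it is (1/4)*v + x ≤ -8 → 3*v ≠ x - 11.
Before v := v + 2: (1/4)*v + x ≤ -17/2 → 3*v ≠ x - 17
Before x := x - 2: (1/4)*v + x ≤ -13/2 → 3*v ≠ x - 19
Before v := 2*v - 3*x + 3: (1/2)*v + (1/4)*x ≤ -29/4 → 6*v ≠ 10*x - 28
Answer: WP = (1/2)*v + (1/4)*x ≤ -29/4 → 6*v ≠ 10*x - 28


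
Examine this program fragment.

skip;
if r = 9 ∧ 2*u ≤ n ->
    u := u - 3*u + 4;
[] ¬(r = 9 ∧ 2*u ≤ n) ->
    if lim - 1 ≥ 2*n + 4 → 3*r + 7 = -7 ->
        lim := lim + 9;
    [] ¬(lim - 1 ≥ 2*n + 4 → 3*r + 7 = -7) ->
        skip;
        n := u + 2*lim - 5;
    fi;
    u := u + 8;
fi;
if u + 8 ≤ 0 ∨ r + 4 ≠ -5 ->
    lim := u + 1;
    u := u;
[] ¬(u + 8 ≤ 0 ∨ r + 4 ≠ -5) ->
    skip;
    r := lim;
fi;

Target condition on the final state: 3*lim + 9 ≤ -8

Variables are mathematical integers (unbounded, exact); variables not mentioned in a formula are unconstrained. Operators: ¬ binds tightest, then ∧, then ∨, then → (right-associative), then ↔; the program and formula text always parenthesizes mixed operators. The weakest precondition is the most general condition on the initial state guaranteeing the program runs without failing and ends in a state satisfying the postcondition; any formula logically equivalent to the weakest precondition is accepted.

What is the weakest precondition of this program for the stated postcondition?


Working backward. After the program, the postcondition 3*lim + 9 ≤ -8 must hold; in canonical form it is 3*lim ≤ -17.
Then branch requires 3*u ≤ -20; else branch requires 3*lim ≤ -17.
Before the if: ((u ≤ -8 ∨ r ≠ -9) → 3*u ≤ -20) ∧ ((¬(u ≤ -8 ∨ r ≠ -9)) → 3*lim ≤ -17)
Then branch requires ((2*u ≥ 12 ∨ r ≠ -9) → 6*u ≥ 32) ∧ ((¬(2*u ≥ 12 ∨ r ≠ -9)) → 3*lim ≤ -17); else branch requires ((lim ≥ 2*n + 5 → 3*r = -14) → (((u ≤ -16 ∨ r ≠ -9) → 3*u ≤ -44) ∧ ((¬(u ≤ -16 ∨ r ≠ -9)) → 3*lim ≤ -44))) ∧ ((¬(lim ≥ 2*n + 5 → 3*r = -14)) → (((u ≤ -16 ∨ r ≠ -9) → 3*u ≤ -44) ∧ ((¬(u ≤ -16 ∨ r ≠ -9)) → 3*lim ≤ -17))).
Before the if: ((r = 9 ∧ 2*u ≤ n) → (((2*u ≥ 12 ∨ r ≠ -9) → 6*u ≥ 32) ∧ ((¬(2*u ≥ 12 ∨ r ≠ -9)) → 3*lim ≤ -17))) ∧ ((¬(r = 9 ∧ 2*u ≤ n)) → (((lim ≥ 2*n + 5 → 3*r = -14) → (((u ≤ -16 ∨ r ≠ -9) → 3*u ≤ -44) ∧ ((¬(u ≤ -16 ∨ r ≠ -9)) → 3*lim ≤ -44))) ∧ ((¬(lim ≥ 2*n + 5 → 3*r = -14)) → (((u ≤ -16 ∨ r ≠ -9) → 3*u ≤ -44) ∧ ((¬(u ≤ -16 ∨ r ≠ -9)) → 3*lim ≤ -17)))))
Before skip: ((r = 9 ∧ 2*u ≤ n) → (((2*u ≥ 12 ∨ r ≠ -9) → 6*u ≥ 32) ∧ ((¬(2*u ≥ 12 ∨ r ≠ -9)) → 3*lim ≤ -17))) ∧ ((¬(r = 9 ∧ 2*u ≤ n)) → (((lim ≥ 2*n + 5 → 3*r = -14) → (((u ≤ -16 ∨ r ≠ -9) → 3*u ≤ -44) ∧ ((¬(u ≤ -16 ∨ r ≠ -9)) → 3*lim ≤ -44))) ∧ ((¬(lim ≥ 2*n + 5 → 3*r = -14)) → (((u ≤ -16 ∨ r ≠ -9) → 3*u ≤ -44) ∧ ((¬(u ≤ -16 ∨ r ≠ -9)) → 3*lim ≤ -17)))))
Answer: WP = ((r = 9 ∧ 2*u ≤ n) → (((2*u ≥ 12 ∨ r ≠ -9) → 6*u ≥ 32) ∧ ((¬(2*u ≥ 12 ∨ r ≠ -9)) → 3*lim ≤ -17))) ∧ ((¬(r = 9 ∧ 2*u ≤ n)) → (((lim ≥ 2*n + 5 → 3*r = -14) → (((u ≤ -16 ∨ r ≠ -9) → 3*u ≤ -44) ∧ ((¬(u ≤ -16 ∨ r ≠ -9)) → 3*lim ≤ -44))) ∧ ((¬(lim ≥ 2*n + 5 → 3*r = -14)) → (((u ≤ -16 ∨ r ≠ -9) → 3*u ≤ -44) ∧ ((¬(u ≤ -16 ∨ r ≠ -9)) → 3*lim ≤ -17)))))
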